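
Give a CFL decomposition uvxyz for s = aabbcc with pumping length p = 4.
u='a', v='a', x='bb', y='c', z='c'

For s = aabbcc with pumping length p = 4:

One valid decomposition:
- u = 'a'
- v = 'a'
- x = 'bb'
- y = 'c'
- z = 'c'

Verification:
- uvxyz = 'a' + 'a' + 'bb' + 'c' + 'c' = aabbcc ✓
- |vxy| = |'abbc'| = 4 ≤ 4 ✓
- |vy| = |'ac'| = 2 > 0 ✓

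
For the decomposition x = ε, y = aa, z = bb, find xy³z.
aaaaaabb

Given x = '', y = 'aa', z = 'bb' and i = 3:

xy^3z = x + y·y·...·y (3 times) + z
       = '' + 'aa'^3 + 'bb'
       = '' + 'aaaaaa' + 'bb'
       = 'aaaaaabb'

The pumped string is 'aaaaaabb' with length 8.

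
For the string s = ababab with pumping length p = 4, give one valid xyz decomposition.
x = '', y = 'abab', z = 'ab'

For s = ababab and p = 4, one valid decomposition is:
- x = '' (length 0)
- y = 'abab' (length 4)
- z = 'ab' (length 2)

Verification:
- xyz = '' + 'abab' + 'ab' = ababab ✓
- |xy| = 4 ≤ 4 ✓
- |y| = 4 > 0 ✓

All pumping lemma constraints are satisfied.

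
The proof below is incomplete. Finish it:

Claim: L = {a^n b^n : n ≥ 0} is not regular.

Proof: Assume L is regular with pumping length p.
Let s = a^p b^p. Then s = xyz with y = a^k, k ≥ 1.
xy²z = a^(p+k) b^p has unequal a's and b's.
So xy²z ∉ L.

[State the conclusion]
This contradicts the pumping lemma for regular languages,
which guarantees xy^i z ∈ L for all i ≥ 0.

Since our assumption that L is regular leads to a contradiction,
we conclude that L = {a^n b^n : n ≥ 0} is NOT regular. ∎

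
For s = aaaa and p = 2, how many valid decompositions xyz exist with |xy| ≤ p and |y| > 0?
3

For s = 'aaaa' with pumping length p = 2:

Constraints: |xy| ≤ 2, |y| > 0

Valid decompositions (|xy| ≤ p, |y| ≥ 1):
  • x='', y='a', z='aaa'
  • x='a', y='a', z='aa'
  • x='', y='aa', z='aa'

Total count: 3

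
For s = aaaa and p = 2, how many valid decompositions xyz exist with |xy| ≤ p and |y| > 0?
3

For s = 'aaaa' with pumping length p = 2:

Constraints: |xy| ≤ 2, |y| > 0

Valid decompositions (|xy| ≤ p, |y| ≥ 1):
  • x='', y='a', z='aaa'
  • x='a', y='a', z='aa'
  • x='', y='aa', z='aa'

Total count: 3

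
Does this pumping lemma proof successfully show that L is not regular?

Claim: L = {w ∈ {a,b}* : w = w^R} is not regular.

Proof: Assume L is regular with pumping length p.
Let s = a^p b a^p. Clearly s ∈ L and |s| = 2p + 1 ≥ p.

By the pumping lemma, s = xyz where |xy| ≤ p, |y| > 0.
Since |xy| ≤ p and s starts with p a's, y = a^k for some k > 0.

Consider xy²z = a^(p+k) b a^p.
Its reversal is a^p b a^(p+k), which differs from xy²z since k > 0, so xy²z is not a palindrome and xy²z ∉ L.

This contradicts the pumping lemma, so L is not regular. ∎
The proof is correct.

This proof is valid because:
1. s = a^p b a^p is in L and is chosen in terms of p, so |s| ≥ p holds for every p
2. The decomposition analysis is correct: |xy| ≤ p forces y to lie inside the leading a's
3. The contradiction is valid: a^(p+k) b a^p has more a's before the b than after it, so it is not a palindrome
4. The conclusion follows logically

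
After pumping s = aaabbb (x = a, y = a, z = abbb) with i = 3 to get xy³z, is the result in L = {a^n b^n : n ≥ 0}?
No

xy³z = a · aaa · abbb = aaaaabbb.
aaaaabbb has 5 a's and 3 b's; 5 ≠ 3, so it is not in L.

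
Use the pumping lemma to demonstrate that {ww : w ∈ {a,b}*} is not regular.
Assume for contradiction that L is regular, and let p ≥ 1 be the pumping length given by the pumping lemma.
Choose s = a^p b a^p b. Then s ∈ L (take w = a^p b) and |s| = 2p + 2 ≥ p.
By the pumping lemma, s = xyz for some x, y, z with |xy| ≤ p, |y| ≥ 1, and xy^i z ∈ L for every i ≥ 0.
Since |xy| ≤ p and the first p symbols of s are all a's, y = a^k for some k with 1 ≤ k ≤ p.

Take i = 2: t = xy²z = a^(p + k) b a^p b.
Suppose t = uu for some string u. The string t contains exactly two b's and ends in b, so u contains exactly one b and ends in b; hence u = a^j b for some j, and uu = a^j b a^j b. Comparing with t = a^(p + k) b a^p b forces j = p + k (first block) and j = p (second block), which is impossible since k ≥ 1. So t ∉ L.

This contradicts the pumping lemma, which requires xy^i z ∈ L for all i ≥ 0.
Hence L = {ww : w ∈ {a,b}*} is not regular. ∎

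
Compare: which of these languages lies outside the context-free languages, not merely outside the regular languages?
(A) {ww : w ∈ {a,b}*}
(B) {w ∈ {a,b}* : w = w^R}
(A) {ww : w ∈ {a,b}*}

(A) {ww : w ∈ {a,b}*} requires the CFL pumping lemma.

- {w ∈ {a,b}* : w = w^R} is context-free (but not regular)
  • Can be shown non-regular with the regular pumping lemma
  • After pumping, the string is no longer symmetric

- {ww : w ∈ {a,b}*} is NOT context-free
  • Requires the CFL pumping lemma to prove
  • Even a PDA cannot compare two arbitrary halves symbol by symbol; CFL pumping on a^p b^p a^p b^p fails

The CFL pumping lemma is "stronger" in that it can prove non-membership
in the larger class of context-free languages.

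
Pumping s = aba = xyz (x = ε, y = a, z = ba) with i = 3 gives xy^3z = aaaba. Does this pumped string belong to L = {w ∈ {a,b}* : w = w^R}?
No

xy³z = ε · aaa · ba = aaaba.
aaaba reversed is abaaa ≠ aaaba, so it is not a palindrome and is not in L.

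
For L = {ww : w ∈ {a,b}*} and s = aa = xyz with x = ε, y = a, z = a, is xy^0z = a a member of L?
No

xy⁰z = ε · ε · a = a.
a has odd length 1, so it cannot be written as ww and is not in L.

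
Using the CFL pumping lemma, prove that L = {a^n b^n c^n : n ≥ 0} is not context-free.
Assume for contradiction that L is context-free, and let p ≥ 1 be the pumping length given by the pumping lemma for CFLs.
Choose s = a^p b^p c^p. Then s ∈ L and |s| = 3p ≥ p.
By the CFL pumping lemma, s = uvxyz for some u, v, x, y, z with |vxy| ≤ p, |vy| ≥ 1, and uv^i xy^i z ∈ L for every i ≥ 0.

Because |vxy| ≤ p, the window vxy cannot contain both an a and a c: any substring of s containing both must include the entire block b^p plus at least one a and one c, so it has length ≥ p + 2 > p.
Hence at least one of the letters a, c does not occur in vy at all.

Take i = 0: the string uxz is obtained from s by deleting |vy| ≥ 1 symbols, so |uxz| = 3p − |vy| < 3p.
But the letter (a or c) that does not occur in vy still occurs exactly p times in uxz. Every string of L with exactly p copies of some letter is a^p b^p c^p, of length 3p. Since |uxz| < 3p, uxz ∉ L.

This contradicts the CFL pumping lemma, which requires uv^i xy^i z ∈ L for all i ≥ 0.
Hence L = {a^n b^n c^n : n ≥ 0} is not context-free. ∎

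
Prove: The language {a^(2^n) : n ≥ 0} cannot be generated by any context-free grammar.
Assume for contradiction that L is context-free, and let p ≥ 1 be the pumping length given by the pumping lemma for CFLs.
Choose s = a^(2^p). Then s ∈ L and |s| = 2^p ≥ p.
By the CFL pumping lemma, s = uvxyz for some u, v, x, y, z with |vxy| ≤ p, |vy| ≥ 1, and uv^i xy^i z ∈ L for every i ≥ 0.
All symbols are a's, so only lengths matter: let k = |vy|, with 1 ≤ k ≤ |vxy| ≤ p < 2^p.

Take i = 2: |uv²xy²z| = 2^p + k, and 2^p < 2^p + k < 2^p + 2^p = 2^(p+1).
So the length lies strictly between consecutive powers of two and is not a power of 2; uv²xy²z ∉ L.

This contradicts the CFL pumping lemma, which requires uv^i xy^i z ∈ L for all i ≥ 0.
Hence L = {a^(2^n) : n ≥ 0} is not context-free. ∎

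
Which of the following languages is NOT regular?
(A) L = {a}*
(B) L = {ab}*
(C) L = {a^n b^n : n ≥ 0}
(C) {a^n b^n : n ≥ 0}

(C) L = {a^n b^n : n ≥ 0} is NOT regular.

The pumping lemma can be used to prove this:
After pumping, the number of a's and b's become unequal

The other languages are regular because they can be recognized by finite automata.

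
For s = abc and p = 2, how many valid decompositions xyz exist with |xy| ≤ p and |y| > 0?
3

For s = 'abc' with pumping length p = 2:

Constraints: |xy| ≤ 2, |y| > 0

Valid decompositions (|xy| ≤ p, |y| ≥ 1):
  • x='', y='a', z='bc'
  • x='a', y='b', z='c'
  • x='', y='ab', z='c'

Total count: 3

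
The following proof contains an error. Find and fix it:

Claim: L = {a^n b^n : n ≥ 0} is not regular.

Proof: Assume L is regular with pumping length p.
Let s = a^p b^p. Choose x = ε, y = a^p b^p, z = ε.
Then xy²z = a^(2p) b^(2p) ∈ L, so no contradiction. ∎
Error: The decomposition violates |xy| ≤ p. With y = a^p b^p, |xy| = |y| = 2p > p. (The proof also miscomputes xy²z, which would be a^p b^p a^p b^p rather than a^(2p) b^(2p), and it wrongly treats one harmless decomposition as settling the matter — the prover does not get to choose the decomposition.)

Correction: The pumping lemma requires |xy| ≤ p, and the argument must handle every decomposition satisfying |xy| ≤ p, |y| ≥ 1. Since s starts with p a's, any such y consists only of a's, say y = a^k with k ≥ 1. Then xy²z = a^(p+k) b^p has unequal numbers of a's and b's, so xy²z ∉ L — the required contradiction.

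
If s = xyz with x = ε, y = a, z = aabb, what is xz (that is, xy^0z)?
aabb

Given x = '', y = 'a', z = 'aabb' and i = 0:

xy^0z = x + y·y·...·y (0 times) + z
       = '' + 'a'^0 + 'aabb'
       = '' + '' + 'aabb'
       = 'aabb'

The pumped string is 'aabb' with length 4.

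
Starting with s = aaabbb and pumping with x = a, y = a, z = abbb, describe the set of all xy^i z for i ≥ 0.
{xy^i z : i ≥ 0} = {a^(2+i) b^3 : i ≥ 0} = {aabbb, aaabbb, aaaabbb, ...}

With x = a, y = a, z = abbb: Starting with aaabbb and pumping the second 'a', we get strings with 2+i a's followed by 3 b's for i = 0, 1, 2, ...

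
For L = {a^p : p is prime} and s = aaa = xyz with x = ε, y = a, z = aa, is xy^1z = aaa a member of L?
Yes

xy¹z = ε · a · aa = aaa.
aaa has length 3, which is prime, so it is in L.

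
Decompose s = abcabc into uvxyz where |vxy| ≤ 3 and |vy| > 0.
u='ab', v='c', x='a', y='b', z='c'

For s = abcabc with pumping length p = 3:

One valid decomposition:
- u = 'ab'
- v = 'c'
- x = 'a'
- y = 'b'
- z = 'c'

Verification:
- uvxyz = 'ab' + 'c' + 'a' + 'b' + 'c' = abcabc ✓
- |vxy| = |'cab'| = 3 ≤ 3 ✓
- |vy| = |'cb'| = 2 > 0 ✓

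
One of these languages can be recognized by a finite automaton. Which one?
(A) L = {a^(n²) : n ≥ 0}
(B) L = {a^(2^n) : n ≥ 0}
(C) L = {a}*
(C) {a}*

(C) L = {a}* is regular.

This can be recognized by a finite automaton (DFA/NFA).
Regular expressions like {a}* define regular languages.

The other choices are not regular:
- {a^(n²) : n ≥ 0}: After pumping, length is no longer a perfect square
- {a^(2^n) : n ≥ 0}: After pumping, length is no longer a power of 2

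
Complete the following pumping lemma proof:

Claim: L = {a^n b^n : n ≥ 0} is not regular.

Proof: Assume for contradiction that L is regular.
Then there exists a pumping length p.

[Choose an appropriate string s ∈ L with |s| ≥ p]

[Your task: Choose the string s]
s = a^p b^p

This string is in L (has equal a's and b's) and has length 2p ≥ p.
Any decomposition xyz with |xy| ≤ p means y consists only of a's,
so pumping will unbalance the counts.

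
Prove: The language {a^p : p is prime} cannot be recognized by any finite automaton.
Assume for contradiction that L is regular, and let p ≥ 1 be the pumping length given by the pumping lemma.
Choose a prime q with q ≥ p (one exists because there are infinitely many primes) and let s = a^q. Then s ∈ L and |s| = q ≥ p.
By the pumping lemma, s = xyz for some x, y, z with |xy| ≤ p, |y| ≥ 1, and xy^i z ∈ L for every i ≥ 0.
Here y = a^k for some k with 1 ≤ k ≤ p, and xy^i z = a^(q + (i − 1)k) for every i ≥ 0.

Take i = q + 1: |xy^(q+1) z| = q + qk = q(k + 1).
Both factors satisfy q ≥ 2 and k + 1 ≥ 2, so q(k + 1) is composite, and xy^(q+1) z ∉ L.

This contradicts the pumping lemma, which requires xy^i z ∈ L for all i ≥ 0.
Hence L = {a^p : p is prime} is not regular. ∎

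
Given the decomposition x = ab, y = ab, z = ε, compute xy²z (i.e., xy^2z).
ababab

Given x = 'ab', y = 'ab', z = '' and i = 2:

xy^2z = x + y·y·...·y (2 times) + z
       = 'ab' + 'ab'^2 + ''
       = 'ab' + 'abab' + ''
       = 'ababab'

The pumped string is 'ababab' with length 6.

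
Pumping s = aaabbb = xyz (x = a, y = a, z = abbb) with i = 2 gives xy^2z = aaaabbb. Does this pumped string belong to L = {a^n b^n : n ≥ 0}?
No

xy²z = a · aa · abbb = aaaabbb.
aaaabbb has 4 a's and 3 b's; 4 ≠ 3, so it is not in L.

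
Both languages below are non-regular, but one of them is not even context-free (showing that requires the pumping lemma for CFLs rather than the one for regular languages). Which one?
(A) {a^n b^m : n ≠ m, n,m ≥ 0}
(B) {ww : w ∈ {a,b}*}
(B) {ww : w ∈ {a,b}*}

(B) {ww : w ∈ {a,b}*} requires the CFL pumping lemma.

- {a^n b^m : n ≠ m, n,m ≥ 0} is context-free (but not regular)
  • Can be shown non-regular with the regular pumping lemma
  • After pumping a's, we can make n = m

- {ww : w ∈ {a,b}*} is NOT context-free
  • Requires the CFL pumping lemma to prove
  • Cannot verify equality of two arbitrary substrings

The CFL pumping lemma is "stronger" in that it can prove non-membership
in the larger class of context-free languages.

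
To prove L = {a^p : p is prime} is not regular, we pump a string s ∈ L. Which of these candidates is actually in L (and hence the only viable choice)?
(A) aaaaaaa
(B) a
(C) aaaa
(A) aaaaaaa

The pumping lemma is applied to a string s that lies in L, so first check membership of each option:
- (A) aaaaaaa has length 7, which is prime, so it is in L ✓
- (B) a has length 1, which is not prime, so it is not in L ✗
- (C) aaaa has length 4 = 2 × 2, which is not prime, so it is not in L ✗

Only (A) aaaaaaa is in L, so it is the only candidate that could play the role of s.
(In a complete proof one picks s in terms of the pumping length p so that |s| ≥ p is guaranteed; a fixed string like aaaaaaa illustrates the shape of such an s.)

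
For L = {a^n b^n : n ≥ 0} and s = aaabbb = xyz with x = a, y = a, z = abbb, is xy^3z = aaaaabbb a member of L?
No

xy³z = a · aaa · abbb = aaaaabbb.
aaaaabbb has 5 a's and 3 b's; 5 ≠ 3, so it is not in L.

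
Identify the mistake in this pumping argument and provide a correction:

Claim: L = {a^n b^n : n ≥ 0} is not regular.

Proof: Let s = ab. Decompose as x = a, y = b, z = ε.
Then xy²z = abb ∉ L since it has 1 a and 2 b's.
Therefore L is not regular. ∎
Error: The string s = ab might be shorter than the pumping length p.

Correction: Choose s = a^p b^p to ensure |s| ≥ p. Also, the decomposition is wrong: with |xy| ≤ p, y cannot include b's when s starts with p a's.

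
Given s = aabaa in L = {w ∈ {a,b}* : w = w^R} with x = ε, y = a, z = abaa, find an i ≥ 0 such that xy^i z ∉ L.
i = 0

xy⁰z = ε · ε · abaa = abaa; abaa reversed is aaba ≠ abaa, so it is not a palindrome and is not in L.
(Other choices also work, e.g. i = 2, 3; only i = 1 is guaranteed to stay in L since xy¹z = s.)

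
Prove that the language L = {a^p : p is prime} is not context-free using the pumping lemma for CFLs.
Assume for contradiction that L is context-free, and let p ≥ 1 be the pumping length given by the pumping lemma for CFLs.
Choose a prime q with q ≥ p and let s = a^q. Then s ∈ L and |s| = q ≥ p.
By the CFL pumping lemma, s = uvxyz for some u, v, x, y, z with |vxy| ≤ p, |vy| ≥ 1, and uv^i xy^i z ∈ L for every i ≥ 0.
All symbols are a's, so only lengths matter: let k = |vy|, with 1 ≤ k ≤ p. Then |uv^i xy^i z| = q + (i − 1)k.

Take i = q + 1: the length is q + qk = q(k + 1).
Both factors satisfy q ≥ 2 and k + 1 ≥ 2, so q(k + 1) is composite and uv^(q+1) xy^(q+1) z ∉ L.

This contradicts the CFL pumping lemma, which requires uv^i xy^i z ∈ L for all i ≥ 0.
Hence L = {a^p : p is prime} is not context-free. ∎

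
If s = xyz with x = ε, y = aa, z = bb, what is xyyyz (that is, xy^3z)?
aaaaaabb

Given x = '', y = 'aa', z = 'bb' and i = 3:

xy^3z = x + y·y·...·y (3 times) + z
       = '' + 'aa'^3 + 'bb'
       = '' + 'aaaaaa' + 'bb'
       = 'aaaaaabb'

The pumped string is 'aaaaaabb' with length 8.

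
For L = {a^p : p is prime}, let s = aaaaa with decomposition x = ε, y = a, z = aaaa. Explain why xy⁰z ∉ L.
xy⁰z = aaaa ∉ L

Pumping with i = 0 replaces y = a by y⁰ = ε:
- Original: s = xyz = aaaaa; aaaaa has length 5, which is prime, so it is in L
- Pumped: xy⁰z = ε · ε · aaaa = aaaa
- aaaa has length 4 = 2 × 2, which is not prime, so it is not in L

The pumping lemma would require xy⁰z ∈ L, so this decomposition yields a contradiction.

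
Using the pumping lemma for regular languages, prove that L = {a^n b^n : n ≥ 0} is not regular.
Assume for contradiction that L is regular, and let p ≥ 1 be the pumping length given by the pumping lemma.
Choose s = a^p b^p. Then s ∈ L and |s| = 2p ≥ p.
By the pumping lemma, s = xyz for some x, y, z with |xy| ≤ p, |y| ≥ 1, and xy^i z ∈ L for every i ≥ 0.
Since |xy| ≤ p and the first p symbols of s are all a's, we must have y = a^k for some k with 1 ≤ k ≤ p.

Take i = 0: xy⁰z = a^(p − k) b^p.
This string has p − k a's but p b's, and p − k < p because k ≥ 1. So xy⁰z ∉ L.

This contradicts the pumping lemma, which requires xy^i z ∈ L for all i ≥ 0.
Hence L = {a^n b^n : n ≥ 0} is not regular. ∎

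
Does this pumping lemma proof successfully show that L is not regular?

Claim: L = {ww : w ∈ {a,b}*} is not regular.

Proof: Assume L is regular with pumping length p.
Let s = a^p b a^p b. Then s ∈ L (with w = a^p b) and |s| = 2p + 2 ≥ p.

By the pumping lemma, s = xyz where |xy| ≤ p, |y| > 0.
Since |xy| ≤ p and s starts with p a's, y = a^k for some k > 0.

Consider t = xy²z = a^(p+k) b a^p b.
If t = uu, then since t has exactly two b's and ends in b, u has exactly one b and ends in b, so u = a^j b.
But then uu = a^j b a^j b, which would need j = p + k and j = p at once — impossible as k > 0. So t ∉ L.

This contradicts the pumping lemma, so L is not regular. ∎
The proof is correct.

This proof is valid because:
1. s = a^p b a^p b is in L and is chosen in terms of p, so |s| ≥ p holds for every p
2. The decomposition analysis is correct: |xy| ≤ p forces y to lie inside the leading a's
3. The contradiction is valid: the argument shows a^(p+k) b a^p b cannot be split into two equal halves
4. The conclusion follows logically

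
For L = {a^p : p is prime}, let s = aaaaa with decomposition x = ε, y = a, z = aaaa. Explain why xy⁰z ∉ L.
xy⁰z = aaaa ∉ L

Pumping with i = 0 replaces y = a by y⁰ = ε:
- Original: s = xyz = aaaaa; aaaaa has length 5, which is prime, so it is in L
- Pumped: xy⁰z = ε · ε · aaaa = aaaa
- aaaa has length 4 = 2 × 2, which is not prime, so it is not in L

The pumping lemma would require xy⁰z ∈ L, so this decomposition yields a contradiction.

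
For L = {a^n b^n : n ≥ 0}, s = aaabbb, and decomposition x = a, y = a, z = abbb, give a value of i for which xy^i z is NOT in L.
i = 0

xy⁰z = a · ε · abbb = aabbb; aabbb has 2 a's and 3 b's; 2 ≠ 3, so it is not in L.
(Other choices also work, e.g. i = 2, 3; only i = 1 is guaranteed to stay in L since xy¹z = s.)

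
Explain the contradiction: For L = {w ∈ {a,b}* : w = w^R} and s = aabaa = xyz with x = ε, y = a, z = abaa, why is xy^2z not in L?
xy²z = aaabaa ∉ L

Pumping with i = 2 replaces y = a by y² = aa:
- Original: s = xyz = aabaa; aabaa reversed is aabaa, the same string, so it is a palindrome and is in L
- Pumped: xy²z = ε · aa · abaa = aaabaa
- aaabaa reversed is aabaaa ≠ aaabaa, so it is not a palindrome and is not in L

The pumping lemma would require xy²z ∈ L, so this decomposition yields a contradiction.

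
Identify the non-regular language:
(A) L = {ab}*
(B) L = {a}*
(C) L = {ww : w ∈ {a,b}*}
(C) {ww : w ∈ {a,b}*}

(C) L = {ww : w ∈ {a,b}*} is NOT regular.

The pumping lemma can be used to prove this:
After pumping, the two halves no longer match

The other languages are regular because they can be recognized by finite automata.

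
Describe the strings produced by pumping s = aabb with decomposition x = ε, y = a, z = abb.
{xy^i z : i ≥ 0} = {a^(i+1) b^2 : i ≥ 0} = {abb, aabb, aaabb, ...}

With x = ε, y = a, z = abb: Starting with aabb and pumping the first 'a' (z = abb keeps the second 'a'), we get strings with i+1 a's followed by 2 b's for i = 0, 1, 2, ...; note bb is not produced because z always contributes one a.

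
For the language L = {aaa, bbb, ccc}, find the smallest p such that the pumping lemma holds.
p = 4

For a finite language L, the pumping lemma holds vacuously if p > max|s| for s ∈ L.

The longest string in L = {aaa, bbb, ccc} has length 3.
If p = 4, then no string s ∈ L has |s| ≥ p, so the condition is vacuously true.

The minimum pumping length is p = 4.

Why no smaller p works: for any p ≤ 3, the longest string s ∈ L has |s| = 3 ≥ p, so it would
have to be pumpable; but pumping up (i = 2, 3, ...) produces ever longer strings, which cannot all lie in the
finite language L. So the pumping property fails for every p ≤ 3.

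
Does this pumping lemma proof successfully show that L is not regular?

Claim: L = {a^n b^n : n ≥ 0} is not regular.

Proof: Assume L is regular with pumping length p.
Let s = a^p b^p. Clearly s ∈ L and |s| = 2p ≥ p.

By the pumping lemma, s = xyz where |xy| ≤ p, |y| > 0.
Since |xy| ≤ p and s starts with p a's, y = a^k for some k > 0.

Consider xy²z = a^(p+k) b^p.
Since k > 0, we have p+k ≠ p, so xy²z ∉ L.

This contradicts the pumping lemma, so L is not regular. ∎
The proof is correct.

This proof is valid because:
1. The string s = a^p b^p is correctly in L
2. The decomposition analysis is correct: y must consist only of a's
3. The contradiction is valid: pumping increases a's but not b's
4. The conclusion follows logically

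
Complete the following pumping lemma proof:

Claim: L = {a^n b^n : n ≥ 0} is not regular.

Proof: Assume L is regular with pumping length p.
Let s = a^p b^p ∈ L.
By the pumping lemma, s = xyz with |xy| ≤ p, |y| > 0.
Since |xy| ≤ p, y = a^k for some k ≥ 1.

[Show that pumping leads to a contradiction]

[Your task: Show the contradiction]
Consider xy²z = a^(p+k) b^p.

Since k ≥ 1, we have p + k > p.
So xy²z has more a's than b's: (p+k) a's vs p b's.
This means xy²z ∉ L because a^n b^n requires equal counts.

This contradicts the pumping lemma which states xy²z ∈ L.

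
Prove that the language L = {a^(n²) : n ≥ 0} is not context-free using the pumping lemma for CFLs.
Assume for contradiction that L is context-free, and let p ≥ 1 be the pumping length given by the pumping lemma for CFLs.
Choose s = a^(p²). Then s ∈ L and |s| = p² ≥ p.
By the CFL pumping lemma, s = uvxyz for some u, v, x, y, z with |vxy| ≤ p, |vy| ≥ 1, and uv^i xy^i z ∈ L for every i ≥ 0.
All symbols are a's, so only lengths matter: let k = |vy|, with 1 ≤ k ≤ |vxy| ≤ p.

Take i = 2: |uv²xy²z| = p² + k, and p² < p² + k ≤ p² + p < (p + 1)².
So the length lies strictly between consecutive squares and is not a perfect square; uv²xy²z ∉ L.

This contradicts the CFL pumping lemma, which requires uv^i xy^i z ∈ L for all i ≥ 0.
Hence L = {a^(n²) : n ≥ 0} is not context-free. ∎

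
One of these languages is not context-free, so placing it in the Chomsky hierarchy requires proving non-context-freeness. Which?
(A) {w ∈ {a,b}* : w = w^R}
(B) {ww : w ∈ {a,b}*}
(B) {ww : w ∈ {a,b}*}

(B) {ww : w ∈ {a,b}*} requires the CFL pumping lemma.

- {w ∈ {a,b}* : w = w^R} is context-free (but not regular)
  • Can be shown non-regular with the regular pumping lemma
  • After pumping, the string is no longer symmetric

- {ww : w ∈ {a,b}*} is NOT context-free
  • Requires the CFL pumping lemma to prove
  • Even a PDA cannot compare two arbitrary halves symbol by symbol; CFL pumping on a^p b^p a^p b^p fails

The CFL pumping lemma is "stronger" in that it can prove non-membership
in the larger class of context-free languages.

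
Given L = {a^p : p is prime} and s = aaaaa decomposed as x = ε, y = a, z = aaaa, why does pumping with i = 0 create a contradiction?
xy⁰z = aaaa ∉ L

Pumping with i = 0 replaces y = a by y⁰ = ε:
- Original: s = xyz = aaaaa; aaaaa has length 5, which is prime, so it is in L
- Pumped: xy⁰z = ε · ε · aaaa = aaaa
- aaaa has length 4 = 2 × 2, which is not prime, so it is not in L

The pumping lemma would require xy⁰z ∈ L, so this decomposition yields a contradiction.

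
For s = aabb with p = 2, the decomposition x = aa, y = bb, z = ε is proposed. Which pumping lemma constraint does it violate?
Violated: |xy| ≤ p

The decomposition x = aa, y = bb, z = ε for s = aabb with p = 2
violates the constraint: |xy| ≤ p

|xy| = |aabb| = 4 > 2 = p. The decomposition puts too many characters in xy.

Pumping lemma constraints:
1. xyz = s (decomposition is valid)
2. |xy| ≤ p
3. |y| > 0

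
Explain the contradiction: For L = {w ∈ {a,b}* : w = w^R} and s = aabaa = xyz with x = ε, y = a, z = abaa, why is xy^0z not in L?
xy⁰z = abaa ∉ L

Pumping with i = 0 replaces y = a by y⁰ = ε:
- Original: s = xyz = aabaa; aabaa reversed is aabaa, the same string, so it is a palindrome and is in L
- Pumped: xy⁰z = ε · ε · abaa = abaa
- abaa reversed is aaba ≠ abaa, so it is not a palindrome and is not in L

The pumping lemma would require xy⁰z ∈ L, so this decomposition yields a contradiction.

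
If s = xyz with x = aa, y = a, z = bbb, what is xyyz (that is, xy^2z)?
aaaabbb

Given x = 'aa', y = 'a', z = 'bbb' and i = 2:

xy^2z = x + y·y·...·y (2 times) + z
       = 'aa' + 'a'^2 + 'bbb'
       = 'aa' + 'aa' + 'bbb'
       = 'aaaabbb'

The pumped string is 'aaaabbb' with length 7.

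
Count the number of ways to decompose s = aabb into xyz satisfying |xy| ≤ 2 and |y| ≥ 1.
3

For s = 'aabb' with pumping length p = 2:

Constraints: |xy| ≤ 2, |y| > 0

Valid decompositions (|xy| ≤ p, |y| ≥ 1):
  • x='', y='a', z='abb'
  • x='a', y='a', z='bb'
  • x='', y='aa', z='bb'

Total count: 3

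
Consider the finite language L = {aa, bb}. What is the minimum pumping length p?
p = 3

For a finite language L, the pumping lemma holds vacuously if p > max|s| for s ∈ L.

The longest string in L = {aa, bb} has length 2.
If p = 3, then no string s ∈ L has |s| ≥ p, so the condition is vacuously true.

The minimum pumping length is p = 3.

Why no smaller p works: for any p ≤ 2, the longest string s ∈ L has |s| = 2 ≥ p, so it would
have to be pumpable; but pumping up (i = 2, 3, ...) produces ever longer strings, which cannot all lie in the
finite language L. So the pumping property fails for every p ≤ 2.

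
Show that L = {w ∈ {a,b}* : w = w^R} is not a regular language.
Assume for contradiction that L is regular, and let p ≥ 1 be the pumping length given by the pumping lemma.
Choose s = a^p b a^p. Then s ∈ L (it reads the same in both directions) and |s| = 2p + 1 ≥ p.
By the pumping lemma, s = xyz for some x, y, z with |xy| ≤ p, |y| ≥ 1, and xy^i z ∈ L for every i ≥ 0.
Since |xy| ≤ p and the first p symbols of s are all a's, y = a^k for some k with 1 ≤ k ≤ p.

Take i = 0: xy⁰z = a^(p − k) b a^p.
Its reversal is a^p b a^(p − k). These differ because the block of a's before the unique b has length p − k in one and p in the other, and p − k ≠ p since k ≥ 1. So xy⁰z is not a palindrome, i.e. xy⁰z ∉ L.

This contradicts the pumping lemma, which requires xy^i z ∈ L for all i ≥ 0.
Hence L = {w ∈ {a,b}* : w = w^R} is not regular. ∎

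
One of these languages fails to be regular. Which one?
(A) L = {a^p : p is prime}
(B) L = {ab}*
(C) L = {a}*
(A) {a^p : p is prime}

(A) L = {a^p : p is prime} is NOT regular.

The pumping lemma can be used to prove this:
After pumping, the length becomes composite

The other languages are regular because they can be recognized by finite automata.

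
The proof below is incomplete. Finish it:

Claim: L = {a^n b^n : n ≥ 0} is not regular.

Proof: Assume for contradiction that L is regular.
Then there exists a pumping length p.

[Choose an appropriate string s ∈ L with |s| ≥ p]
s = a^p b^p

This string is in L (has equal a's and b's) and has length 2p ≥ p.
Any decomposition xyz with |xy| ≤ p means y consists only of a's,
so pumping will unbalance the counts.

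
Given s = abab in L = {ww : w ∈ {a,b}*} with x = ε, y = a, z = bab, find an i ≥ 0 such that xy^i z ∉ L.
i = 3

xy³z = ε · aaa · bab = aaabab; aaabab has length 6; its halves are aaa and bab, which differ, so it is not in L.
(Other choices also work, e.g. i = 0, 2; only i = 1 is guaranteed to stay in L since xy¹z = s.)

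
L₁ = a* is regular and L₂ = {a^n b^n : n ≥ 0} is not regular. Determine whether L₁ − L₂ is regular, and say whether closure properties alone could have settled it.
Yes — L₁ − L₂ is regular.

The only string of a* that lies in {a^n b^n} is ε, so L₁ − L₂ = a* − {ε} = a⁺ = aa*, which is regular.

Note that the bare facts "L₁ regular, L₂ non-regular" do not settle the question by themselves: the closure of regular languages under ∪, ∩, complement and difference applies only when BOTH operands are regular. With a non-regular operand the result can come out regular or non-regular depending on the specific languages, so one has to work out L₁ − L₂ for this particular pair, as above.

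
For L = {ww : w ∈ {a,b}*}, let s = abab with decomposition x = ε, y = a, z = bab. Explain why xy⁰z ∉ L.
xy⁰z = bab ∉ L

Pumping with i = 0 replaces y = a by y⁰ = ε:
- Original: s = xyz = abab; abab splits into halves ab · ab, which are equal, so it is in L (w = ab)
- Pumped: xy⁰z = ε · ε · bab = bab
- bab has odd length 3, so it cannot be written as ww and is not in L

The pumping lemma would require xy⁰z ∈ L, so this decomposition yields a contradiction.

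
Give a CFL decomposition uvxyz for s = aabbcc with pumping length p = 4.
u='a', v='a', x='bb', y='c', z='c'

For s = aabbcc with pumping length p = 4:

One valid decomposition:
- u = 'a'
- v = 'a'
- x = 'bb'
- y = 'c'
- z = 'c'

Verification:
- uvxyz = 'a' + 'a' + 'bb' + 'c' + 'c' = aabbcc ✓
- |vxy| = |'abbc'| = 4 ≤ 4 ✓
- |vy| = |'ac'| = 2 > 0 ✓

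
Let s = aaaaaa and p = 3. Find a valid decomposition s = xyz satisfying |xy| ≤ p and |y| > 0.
x = '', y = 'aa', z = 'aaaa'

For s = aaaaaa and p = 3, one valid decomposition is:
- x = '' (length 0)
- y = 'aa' (length 2)
- z = 'aaaa' (length 4)

Verification:
- xyz = '' + 'aa' + 'aaaa' = aaaaaa ✓
- |xy| = 2 ≤ 3 ✓
- |y| = 2 > 0 ✓

All pumping lemma constraints are satisfied.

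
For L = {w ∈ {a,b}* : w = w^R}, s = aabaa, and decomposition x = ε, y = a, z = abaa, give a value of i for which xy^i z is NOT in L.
i = 2

xy²z = ε · aa · abaa = aaabaa; aaabaa reversed is aabaaa ≠ aaabaa, so it is not a palindrome and is not in L.
(Other choices also work, e.g. i = 0, 3; only i = 1 is guaranteed to stay in L since xy¹z = s.)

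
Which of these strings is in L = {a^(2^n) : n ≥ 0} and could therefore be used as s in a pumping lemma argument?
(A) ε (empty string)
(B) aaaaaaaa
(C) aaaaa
(B) aaaaaaaa

The pumping lemma is applied to a string s that lies in L, so first check membership of each option:
- (A) ε has length 0, which is not a power of 2, so it is not in L ✗
- (B) aaaaaaaa has length 8 = 2^3, so it is in L ✓
- (C) aaaaa has length 5, strictly between 2^2 = 4 and 2^3 = 8, so it is not in L ✗

Only (B) aaaaaaaa is in L, so it is the only candidate that could play the role of s.
(In a complete proof one picks s in terms of the pumping length p so that |s| ≥ p is guaranteed; a fixed string like aaaaaaaa illustrates the shape of such an s.)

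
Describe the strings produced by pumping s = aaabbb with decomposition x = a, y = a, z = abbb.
{xy^i z : i ≥ 0} = {a^(2+i) b^3 : i ≥ 0} = {aabbb, aaabbb, aaaabbb, ...}

With x = a, y = a, z = abbb: Starting with aaabbb and pumping the second 'a', we get strings with 2+i a's followed by 3 b's for i = 0, 1, 2, ...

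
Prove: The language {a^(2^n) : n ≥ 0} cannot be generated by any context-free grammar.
Assume for contradiction that L is context-free, and let p ≥ 1 be the pumping length given by the pumping lemma for CFLs.
Choose s = a^(2^p). Then s ∈ L and |s| = 2^p ≥ p.
By the CFL pumping lemma, s = uvxyz for some u, v, x, y, z with |vxy| ≤ p, |vy| ≥ 1, and uv^i xy^i z ∈ L for every i ≥ 0.
All symbols are a's, so only lengths matter: let k = |vy|, with 1 ≤ k ≤ |vxy| ≤ p < 2^p.

Take i = 2: |uv²xy²z| = 2^p + k, and 2^p < 2^p + k < 2^p + 2^p = 2^(p+1).
So the length lies strictly between consecutive powers of two and is not a power of 2; uv²xy²z ∉ L.

This contradicts the CFL pumping lemma, which requires uv^i xy^i z ∈ L for all i ≥ 0.
Hence L = {a^(2^n) : n ≥ 0} is not context-free. ∎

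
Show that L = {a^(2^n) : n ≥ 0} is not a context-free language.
Assume for contradiction that L is context-free, and let p ≥ 1 be the pumping length given by the pumping lemma for CFLs.
Choose s = a^(2^p). Then s ∈ L and |s| = 2^p ≥ p.
By the CFL pumping lemma, s = uvxyz for some u, v, x, y, z with |vxy| ≤ p, |vy| ≥ 1, and uv^i xy^i z ∈ L for every i ≥ 0.
All symbols are a's, so only lengths matter: let k = |vy|, with 1 ≤ k ≤ |vxy| ≤ p < 2^p.

Take i = 2: |uv²xy²z| = 2^p + k, and 2^p < 2^p + k < 2^p + 2^p = 2^(p+1).
So the length lies strictly between consecutive powers of two and is not a power of 2; uv²xy²z ∉ L.

This contradicts the CFL pumping lemma, which requires uv^i xy^i z ∈ L for all i ≥ 0.
Hence L = {a^(2^n) : n ≥ 0} is not context-free. ∎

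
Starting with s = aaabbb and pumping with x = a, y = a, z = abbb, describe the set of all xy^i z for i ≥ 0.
{xy^i z : i ≥ 0} = {a^(2+i) b^3 : i ≥ 0} = {aabbb, aaabbb, aaaabbb, ...}

With x = a, y = a, z = abbb: Starting with aaabbb and pumping the second 'a', we get strings with 2+i a's followed by 3 b's for i = 0, 1, 2, ...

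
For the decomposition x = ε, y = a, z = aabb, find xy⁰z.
aabb

Given x = '', y = 'a', z = 'aabb' and i = 0:

xy^0z = x + y·y·...·y (0 times) + z
       = '' + 'a'^0 + 'aabb'
       = '' + '' + 'aabb'
       = 'aabb'

The pumped string is 'aabb' with length 4.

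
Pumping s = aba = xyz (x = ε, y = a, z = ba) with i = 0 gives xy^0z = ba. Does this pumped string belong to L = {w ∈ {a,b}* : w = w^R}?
No

xy⁰z = ε · ε · ba = ba.
ba reversed is ab ≠ ba, so it is not a palindrome and is not in L.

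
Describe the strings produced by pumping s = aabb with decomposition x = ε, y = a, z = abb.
{xy^i z : i ≥ 0} = {a^(i+1) b^2 : i ≥ 0} = {abb, aabb, aaabb, ...}

With x = ε, y = a, z = abb: Starting with aabb and pumping the first 'a' (z = abb keeps the second 'a'), we get strings with i+1 a's followed by 2 b's for i = 0, 1, 2, ...; note bb is not produced because z always contributes one a.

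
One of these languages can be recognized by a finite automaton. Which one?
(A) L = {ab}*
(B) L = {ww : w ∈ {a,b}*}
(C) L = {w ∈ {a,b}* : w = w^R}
(A) {ab}*

(A) L = {ab}* is regular.

This can be recognized by a finite automaton (DFA/NFA).
Regular expressions like {ab}* define regular languages.

The other choices are not regular:
- {ww : w ∈ {a,b}*}: After pumping, the two halves no longer match
- {w ∈ {a,b}* : w = w^R}: After pumping, the string is no longer symmetric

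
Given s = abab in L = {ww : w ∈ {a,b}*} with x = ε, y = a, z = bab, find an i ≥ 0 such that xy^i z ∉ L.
i = 2

xy²z = ε · aa · bab = aabab; aabab has odd length 5, so it cannot be written as ww and is not in L.
(Other choices also work, e.g. i = 0, 3; only i = 1 is guaranteed to stay in L since xy¹z = s.)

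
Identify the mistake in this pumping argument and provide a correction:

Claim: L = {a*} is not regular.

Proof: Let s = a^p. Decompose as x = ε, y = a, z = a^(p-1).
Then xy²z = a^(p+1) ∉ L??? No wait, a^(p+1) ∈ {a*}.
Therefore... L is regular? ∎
Error: The proof attempts to show a*  is not regular, but a* IS regular!

Correction: a* is a regular language (recognized by a simple DFA with one accepting state and self-loop on 'a'). The pumping lemma can only prove non-regularity, not regularity. For regular languages, pumping always works.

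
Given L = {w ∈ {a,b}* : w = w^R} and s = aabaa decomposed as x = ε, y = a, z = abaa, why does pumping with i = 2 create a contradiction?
xy²z = aaabaa ∉ L

Pumping with i = 2 replaces y = a by y² = aa:
- Original: s = xyz = aabaa; aabaa reversed is aabaa, the same string, so it is a palindrome and is in L
- Pumped: xy²z = ε · aa · abaa = aaabaa
- aaabaa reversed is aabaaa ≠ aaabaa, so it is not a palindrome and is not in L

The pumping lemma would require xy²z ∈ L, so this decomposition yields a contradiction.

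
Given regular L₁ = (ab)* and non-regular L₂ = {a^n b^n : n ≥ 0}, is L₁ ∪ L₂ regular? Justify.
No — L₁ ∪ L₂ is not regular.

Let U = (ab)* ∪ {a^n b^n}. If U were regular, then U ∩ aa*bb* would be regular (closure under intersection with a regular language). But (ab)* ∩ aa*bb* = {ab} and {a^n b^n} ∩ aa*bb* = {a^n b^n : n ≥ 1}, so U ∩ aa*bb* = {a^n b^n : n ≥ 1}, which is not regular. Hence U is not regular.

Note that the bare facts "L₁ regular, L₂ non-regular" do not settle the question by themselves: the closure of regular languages under ∪, ∩, complement and difference applies only when BOTH operands are regular. With a non-regular operand the result can come out regular or non-regular depending on the specific languages, so one has to work out L₁ ∪ L₂ for this particular pair, as above.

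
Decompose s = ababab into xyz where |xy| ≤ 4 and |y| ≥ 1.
x = 'ab', y = 'a', z = 'bab'

For s = ababab and p = 4, one valid decomposition is:
- x = 'ab' (length 2)
- y = 'a' (length 1)
- z = 'bab' (length 3)

Verification:
- xyz = 'ab' + 'a' + 'bab' = ababab ✓
- |xy| = 3 ≤ 4 ✓
- |y| = 1 > 0 ✓

All pumping lemma constraints are satisfied.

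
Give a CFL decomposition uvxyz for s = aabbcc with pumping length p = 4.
u='a', v='a', x='bb', y='c', z='c'

For s = aabbcc with pumping length p = 4:

One valid decomposition:
- u = 'a'
- v = 'a'
- x = 'bb'
- y = 'c'
- z = 'c'

Verification:
- uvxyz = 'a' + 'a' + 'bb' + 'c' + 'c' = aabbcc ✓
- |vxy| = |'abbc'| = 4 ≤ 4 ✓
- |vy| = |'ac'| = 2 > 0 ✓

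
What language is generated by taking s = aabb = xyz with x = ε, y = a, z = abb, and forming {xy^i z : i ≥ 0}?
{xy^i z : i ≥ 0} = {a^(i+1) b^2 : i ≥ 0} = {abb, aabb, aaabb, ...}

With x = ε, y = a, z = abb: Starting with aabb and pumping the first 'a' (z = abb keeps the second 'a'), we get strings with i+1 a's followed by 2 b's for i = 0, 1, 2, ...; note bb is not produced because z always contributes one a.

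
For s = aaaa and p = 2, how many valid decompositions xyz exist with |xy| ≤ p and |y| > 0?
3

For s = 'aaaa' with pumping length p = 2:

Constraints: |xy| ≤ 2, |y| > 0

Valid decompositions (|xy| ≤ p, |y| ≥ 1):
  • x='', y='a', z='aaa'
  • x='a', y='a', z='aa'
  • x='', y='aa', z='aa'

Total count: 3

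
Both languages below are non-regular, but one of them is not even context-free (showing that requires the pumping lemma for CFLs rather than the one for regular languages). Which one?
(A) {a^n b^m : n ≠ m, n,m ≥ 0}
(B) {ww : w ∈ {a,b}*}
(B) {ww : w ∈ {a,b}*}

(B) {ww : w ∈ {a,b}*} requires the CFL pumping lemma.

- {a^n b^m : n ≠ m, n,m ≥ 0} is context-free (but not regular)
  • Can be shown non-regular with the regular pumping lemma
  • After pumping a's, we can make n = m

- {ww : w ∈ {a,b}*} is NOT context-free
  • Requires the CFL pumping lemma to prove
  • Cannot verify equality of two arbitrary substrings

The CFL pumping lemma is "stronger" in that it can prove non-membership
in the larger class of context-free languages.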